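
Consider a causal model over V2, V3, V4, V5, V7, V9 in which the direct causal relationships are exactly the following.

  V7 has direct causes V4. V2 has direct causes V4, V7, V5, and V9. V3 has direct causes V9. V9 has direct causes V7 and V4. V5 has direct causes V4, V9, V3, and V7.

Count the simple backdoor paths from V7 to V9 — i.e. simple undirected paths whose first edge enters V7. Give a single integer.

7

A backdoor path from V7 to V9 is any simple undirected path whose first edge points into V7 (i.e. leaves V7 via a parent).
Parents of V7: {V4}.
Enumerating:
  P1: V7 <- V4 -> V9
  P2: V7 <- V4 -> V5 <- V9
  P3: V7 <- V4 -> V5 <- V3 <- V9
  P4: V7 <- V4 -> V5 -> V2 <- V9
  P5: V7 <- V4 -> V2 <- V9
  P6: V7 <- V4 -> V2 <- V5 <- V9
  P7: V7 <- V4 -> V2 <- V5 <- V3 <- V9
That exhausts the simple backdoor paths. Count: 7.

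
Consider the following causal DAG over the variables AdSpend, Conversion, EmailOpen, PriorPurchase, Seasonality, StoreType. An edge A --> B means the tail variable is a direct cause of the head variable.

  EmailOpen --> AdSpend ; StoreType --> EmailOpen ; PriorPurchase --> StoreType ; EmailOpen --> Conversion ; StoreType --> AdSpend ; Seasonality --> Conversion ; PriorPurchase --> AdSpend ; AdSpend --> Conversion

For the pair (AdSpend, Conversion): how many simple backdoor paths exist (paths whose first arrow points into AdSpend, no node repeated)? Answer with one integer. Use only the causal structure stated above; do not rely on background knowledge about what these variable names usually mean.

3

A backdoor path from AdSpend to Conversion is any simple undirected path whose first edge points into AdSpend (i.e. leaves AdSpend via a parent).
Parents of AdSpend: {EmailOpen, PriorPurchase, StoreType}.
Enumerating:
  P1: AdSpend <- PriorPurchase -> StoreType -> EmailOpen -> Conversion
  P2: AdSpend <- StoreType -> EmailOpen -> Conversion
  P3: AdSpend <- EmailOpen -> Conversion
That exhausts the simple backdoor paths. Count: 3.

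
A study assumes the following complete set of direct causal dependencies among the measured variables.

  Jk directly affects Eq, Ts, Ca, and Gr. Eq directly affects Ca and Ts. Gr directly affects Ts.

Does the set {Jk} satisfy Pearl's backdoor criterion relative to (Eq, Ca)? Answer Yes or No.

Yes

Backdoor paths from Eq to Ca (paths whose first edge points into Eq):
  P1: Eq <- Jk -> Ca
Condition 1 (no descendant of Eq in the set): holds — descendants of Eq are {Ca, Ts}; none are in {Jk}.
Condition 2 (every backdoor path blocked by {Jk}):
  P1: blocked at fork node Jk ∈ conditioning set.
{Jk} satisfies the backdoor criterion.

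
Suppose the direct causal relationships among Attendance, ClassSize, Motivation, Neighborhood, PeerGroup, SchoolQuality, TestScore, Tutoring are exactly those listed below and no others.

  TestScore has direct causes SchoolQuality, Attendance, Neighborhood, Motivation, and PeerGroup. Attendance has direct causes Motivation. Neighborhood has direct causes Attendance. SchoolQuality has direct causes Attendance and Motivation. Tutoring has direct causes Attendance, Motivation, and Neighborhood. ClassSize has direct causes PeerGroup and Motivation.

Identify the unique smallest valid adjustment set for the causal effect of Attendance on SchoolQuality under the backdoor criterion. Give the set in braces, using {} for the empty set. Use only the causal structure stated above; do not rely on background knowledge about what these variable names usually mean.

{Motivation}

Variables eligible for adjustment (non-descendants of Attendance, excluding Attendance and SchoolQuality): {ClassSize, Motivation, PeerGroup}.
Backdoor paths from Attendance to SchoolQuality:
  P1: Attendance <- Motivation -> Tutoring <- Neighborhood -> TestScore <- SchoolQuality
  P2: Attendance <- Motivation -> ClassSize <- PeerGroup -> TestScore <- SchoolQuality
  P3: Attendance <- Motivation -> SchoolQuality
  P4: Attendance <- Motivation -> TestScore <- SchoolQuality
The empty set is not sufficient: P3 (Attendance <- Motivation -> SchoolQuality) has no collider blocking it and no conditioned non-collider, so it is open.
Try {Motivation}:
  P1: blocked at fork node Motivation ∈ conditioning set.
  P2: blocked at fork node Motivation ∈ conditioning set.
  P3: blocked at fork node Motivation ∈ conditioning set.
  P4: blocked at fork node Motivation ∈ conditioning set.
{Motivation} contains no descendant of Attendance and blocks every backdoor path.
No other singleton works — e.g. {PeerGroup} leaves P3 open — so {Motivation} is the unique smallest valid adjustment set.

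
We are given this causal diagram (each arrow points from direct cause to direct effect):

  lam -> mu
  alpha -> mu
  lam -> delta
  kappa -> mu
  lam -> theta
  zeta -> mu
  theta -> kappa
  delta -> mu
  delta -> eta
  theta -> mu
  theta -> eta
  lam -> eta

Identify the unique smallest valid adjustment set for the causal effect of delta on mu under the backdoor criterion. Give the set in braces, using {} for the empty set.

{lam}

Variables eligible for adjustment (non-descendants of delta, excluding delta and mu): {alpha, kappa, lam, theta, zeta}.
Backdoor paths from delta to mu:
  P1: delta <- lam -> theta -> kappa -> mu
  P2: delta <- lam -> theta -> mu
  P3: delta <- lam -> eta <- theta -> kappa -> mu
  P4: delta <- lam -> eta <- theta -> mu
  P5: delta <- lam -> mu
The empty set is not sufficient: P1 (delta <- lam -> theta -> kappa -> mu) has no collider blocking it and no conditioned non-collider, so it is open.
Try {lam}:
  P1: blocked at fork node lam ∈ conditioning set.
  P2: blocked at fork node lam ∈ conditioning set.
  P3: blocked at fork node lam ∈ conditioning set.
  P4: blocked at fork node lam ∈ conditioning set.
  P5: blocked at fork node lam ∈ conditioning set.
{lam} contains no descendant of delta and blocks every backdoor path.
No other singleton works — e.g. {alpha} leaves P1 open — so {lam} is the unique smallest valid adjustment set.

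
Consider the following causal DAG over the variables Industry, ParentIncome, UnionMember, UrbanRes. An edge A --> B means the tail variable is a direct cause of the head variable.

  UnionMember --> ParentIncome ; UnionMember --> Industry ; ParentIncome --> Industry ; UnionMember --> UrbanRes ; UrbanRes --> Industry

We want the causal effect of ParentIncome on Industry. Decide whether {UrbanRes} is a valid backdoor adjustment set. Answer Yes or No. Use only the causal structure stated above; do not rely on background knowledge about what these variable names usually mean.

Backdoor paths from ParentIncome to Industry (paths whose first edge points into ParentIncome):
  P1: ParentIncome <- UnionMember -> UrbanRes -> Industry
  P2: ParentIncome <- UnionMember -> Industry
Condition 1 (no descendant of ParentIncome in the set): holds — descendants of ParentIncome are {Industry}; none are in {UrbanRes}.
Condition 2 (every backdoor path blocked by {UrbanRes}):
  P1: blocked at chain node UrbanRes ∈ conditioning set.
  P2: open — no interior node is in the conditioning set.
{UrbanRes} does not satisfy the backdoor criterion.

No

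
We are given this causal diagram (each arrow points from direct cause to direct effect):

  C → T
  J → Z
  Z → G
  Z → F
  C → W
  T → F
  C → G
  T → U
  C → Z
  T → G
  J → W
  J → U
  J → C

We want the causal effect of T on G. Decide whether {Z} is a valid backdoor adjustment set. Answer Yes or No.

Backdoor paths from T to G (paths whose first edge points into T):
  P1: T <- C <- J -> Z -> G
  P2: T <- C -> Z -> G
  P3: T <- C -> W <- J -> Z -> G
  P4: T <- C -> G
Condition 1 (no descendant of T in the set): holds — descendants of T are {F, G, U}; none are in {Z}.
Condition 2 (every backdoor path blocked by {Z}):
  P1: blocked at chain node Z ∈ conditioning set.
  P2: blocked at chain node Z ∈ conditioning set.
  P3: blocked at collider W (neither it nor any descendant is in the conditioning set).
  P4: open — no interior node is in the conditioning set.
{Z} does not satisfy the backdoor criterion.

No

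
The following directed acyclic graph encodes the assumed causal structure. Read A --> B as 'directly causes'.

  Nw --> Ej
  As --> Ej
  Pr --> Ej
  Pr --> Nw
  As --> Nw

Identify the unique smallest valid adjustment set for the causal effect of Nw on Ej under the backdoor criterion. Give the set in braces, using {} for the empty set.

{As, Pr}

Variables eligible for adjustment (non-descendants of Nw, excluding Nw and Ej): {As, Pr}.
Backdoor paths from Nw to Ej:
  P1: Nw <- Pr -> Ej
  P2: Nw <- As -> Ej
The empty set is not sufficient: P1 (Nw <- Pr -> Ej) has no collider blocking it and no conditioned non-collider, so it is open.
Try {As, Pr}:
  P1: blocked at fork node Pr ∈ conditioning set.
  P2: blocked at fork node As ∈ conditioning set.
{As, Pr} contains no descendant of Nw and blocks every backdoor path.
Every element of {As, Pr} is needed (dropping As leaves P2 open; dropping Pr leaves P1 open), so no proper subset is valid.
Among all size-2 subsets of the eligible variables, only {As, Pr} blocks every backdoor path, so it is the unique smallest valid adjustment set.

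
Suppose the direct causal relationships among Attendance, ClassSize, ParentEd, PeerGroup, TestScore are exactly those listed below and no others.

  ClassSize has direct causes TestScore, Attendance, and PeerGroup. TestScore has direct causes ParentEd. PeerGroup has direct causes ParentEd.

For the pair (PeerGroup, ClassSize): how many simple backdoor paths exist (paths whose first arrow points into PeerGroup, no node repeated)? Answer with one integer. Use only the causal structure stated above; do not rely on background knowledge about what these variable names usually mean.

1

A backdoor path from PeerGroup to ClassSize is any simple undirected path whose first edge points into PeerGroup (i.e. leaves PeerGroup via a parent).
Parents of PeerGroup: {ParentEd}.
Enumerating:
  P1: PeerGroup <- ParentEd -> TestScore -> ClassSize
That exhausts the simple backdoor paths. Count: 1.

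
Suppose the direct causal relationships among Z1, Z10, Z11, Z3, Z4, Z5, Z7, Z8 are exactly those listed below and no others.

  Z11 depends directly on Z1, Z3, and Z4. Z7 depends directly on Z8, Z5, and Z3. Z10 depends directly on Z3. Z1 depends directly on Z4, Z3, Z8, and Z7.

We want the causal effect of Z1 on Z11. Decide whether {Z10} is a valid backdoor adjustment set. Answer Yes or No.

Backdoor paths from Z1 to Z11 (paths whose first edge points into Z1):
  P1: Z1 <- Z8 -> Z7 <- Z3 -> Z11
  P2: Z1 <- Z4 -> Z11
  P3: Z1 <- Z3 -> Z11
  P4: Z1 <- Z7 <- Z3 -> Z11
Condition 1 (no descendant of Z1 in the set): holds — descendants of Z1 are {Z11}; none are in {Z10}.
Condition 2 (every backdoor path blocked by {Z10}):
  P1: blocked at collider Z7 (neither it nor any descendant is in the conditioning set).
  P2: open — no interior node is in the conditioning set.
  P3: open — no interior node is in the conditioning set.
  P4: open — no interior node is in the conditioning set.
{Z10} does not satisfy the backdoor criterion.

No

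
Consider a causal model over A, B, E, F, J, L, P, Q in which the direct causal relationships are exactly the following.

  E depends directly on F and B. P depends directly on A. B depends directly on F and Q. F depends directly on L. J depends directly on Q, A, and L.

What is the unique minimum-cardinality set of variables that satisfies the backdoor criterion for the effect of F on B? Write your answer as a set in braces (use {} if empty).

Variables eligible for adjustment (non-descendants of F, excluding F and B): {A, J, L, P, Q}.
Backdoor paths from F to B:
  P1: F <- L -> J <- Q -> B
Each backdoor path contains an unconditioned collider, so every path is already blocked with the empty conditioning set:
  P1: blocked at collider J (neither it nor any descendant is in the conditioning set).
The empty set is therefore the unique smallest valid set.

{}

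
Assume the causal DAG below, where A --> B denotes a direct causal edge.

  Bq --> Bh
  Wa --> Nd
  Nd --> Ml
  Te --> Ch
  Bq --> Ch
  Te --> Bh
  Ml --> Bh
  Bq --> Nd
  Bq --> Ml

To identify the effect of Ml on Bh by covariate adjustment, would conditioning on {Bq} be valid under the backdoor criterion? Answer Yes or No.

Backdoor paths from Ml to Bh (paths whose first edge points into Ml):
  P1: Ml <- Bq -> Ch <- Te -> Bh
  P2: Ml <- Bq -> Bh
  P3: Ml <- Nd <- Bq -> Ch <- Te -> Bh
  P4: Ml <- Nd <- Bq -> Bh
Condition 1 (no descendant of Ml in the set): holds — descendants of Ml are {Bh}; none are in {Bq}.
Condition 2 (every backdoor path blocked by {Bq}):
  P1: blocked at fork node Bq ∈ conditioning set.
  P2: blocked at fork node Bq ∈ conditioning set.
  P3: blocked at fork node Bq ∈ conditioning set.
  P4: blocked at fork node Bq ∈ conditioning set.
{Bq} satisfies the backdoor criterion.

Yes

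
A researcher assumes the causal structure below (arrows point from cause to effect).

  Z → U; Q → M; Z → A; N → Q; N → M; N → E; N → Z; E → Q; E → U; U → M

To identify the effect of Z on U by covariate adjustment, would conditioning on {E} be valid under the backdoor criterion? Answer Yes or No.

Yes

Backdoor paths from Z to U (paths whose first edge points into Z):
  P1: Z <- N -> E -> Q -> M <- U
  P2: Z <- N -> E -> U
  P3: Z <- N -> Q <- E -> U
  P4: Z <- N -> Q -> M <- U
  P5: Z <- N -> M <- Q <- E -> U
  P6: Z <- N -> M <- U
Condition 1 (no descendant of Z in the set): holds — descendants of Z are {A, M, U}; none are in {E}.
Condition 2 (every backdoor path blocked by {E}):
  P1: blocked at chain node E ∈ conditioning set.
  P2: blocked at chain node E ∈ conditioning set.
  P3: blocked at collider Q (neither it nor any descendant is in the conditioning set).
  P4: blocked at collider M (neither it nor any descendant is in the conditioning set).
  P5: blocked at collider M (neither it nor any descendant is in the conditioning set).
  P6: blocked at collider M (neither it nor any descendant is in the conditioning set).
{E} satisfies the backdoor criterion.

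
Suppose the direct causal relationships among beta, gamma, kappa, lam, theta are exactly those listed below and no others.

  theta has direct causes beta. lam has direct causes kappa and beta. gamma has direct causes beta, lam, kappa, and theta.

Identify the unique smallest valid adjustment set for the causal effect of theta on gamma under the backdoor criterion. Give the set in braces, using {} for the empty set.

Variables eligible for adjustment (non-descendants of theta, excluding theta and gamma): {beta, kappa, lam}.
Backdoor paths from theta to gamma:
  P1: theta <- beta -> lam <- kappa -> gamma
  P2: theta <- beta -> lam -> gamma
  P3: theta <- beta -> gamma
The empty set is not sufficient: P2 (theta <- beta -> lam -> gamma) has no collider blocking it and no conditioned non-collider, so it is open.
Try {beta}:
  P1: blocked at fork node beta ∈ conditioning set.
  P2: blocked at fork node beta ∈ conditioning set.
  P3: blocked at fork node beta ∈ conditioning set.
{beta} contains no descendant of theta and blocks every backdoor path.
No other singleton works — e.g. {kappa} leaves P2 open — so {beta} is the unique smallest valid adjustment set.

{beta}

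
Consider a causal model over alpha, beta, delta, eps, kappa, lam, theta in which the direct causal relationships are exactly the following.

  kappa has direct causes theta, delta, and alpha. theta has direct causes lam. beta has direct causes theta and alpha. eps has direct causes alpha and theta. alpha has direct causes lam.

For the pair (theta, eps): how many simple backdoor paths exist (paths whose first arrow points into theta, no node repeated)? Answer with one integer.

A backdoor path from theta to eps is any simple undirected path whose first edge points into theta (i.e. leaves theta via a parent).
Parents of theta: {lam}.
Enumerating:
  P1: theta <- lam -> alpha -> eps
That exhausts the simple backdoor paths. Count: 1.

1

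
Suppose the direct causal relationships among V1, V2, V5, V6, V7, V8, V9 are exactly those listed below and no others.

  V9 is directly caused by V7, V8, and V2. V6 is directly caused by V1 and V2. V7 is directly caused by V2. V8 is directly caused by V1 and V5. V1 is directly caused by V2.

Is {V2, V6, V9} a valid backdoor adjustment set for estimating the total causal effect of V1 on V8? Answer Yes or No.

Backdoor paths from V1 to V8 (paths whose first edge points into V1):
  P1: V1 <- V2 -> V7 -> V9 <- V8
  P2: V1 <- V2 -> V9 <- V8
Condition 1 (no descendant of V1 in the set): FAILS — V6 and V9 are descendants of V1.
Condition 2 (every backdoor path blocked by {V2, V6, V9}):
  P1: blocked at fork node V2 ∈ conditioning set.
  P2: blocked at fork node V2 ∈ conditioning set.
{V2, V6, V9} does not satisfy the backdoor criterion.

No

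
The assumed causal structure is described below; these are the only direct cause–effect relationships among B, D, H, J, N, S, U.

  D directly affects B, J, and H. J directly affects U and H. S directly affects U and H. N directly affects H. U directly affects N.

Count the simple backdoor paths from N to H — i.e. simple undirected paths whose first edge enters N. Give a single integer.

3

A backdoor path from N to H is any simple undirected path whose first edge points into N (i.e. leaves N via a parent).
Parents of N: {U}.
Enumerating:
  P1: N <- U <- J <- D -> H
  P2: N <- U <- J -> H
  P3: N <- U <- S -> H
That exhausts the simple backdoor paths. Count: 3.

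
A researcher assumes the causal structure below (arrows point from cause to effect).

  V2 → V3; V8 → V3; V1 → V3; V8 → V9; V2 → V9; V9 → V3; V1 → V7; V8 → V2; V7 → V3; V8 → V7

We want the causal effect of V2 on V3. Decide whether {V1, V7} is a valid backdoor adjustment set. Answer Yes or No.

Backdoor paths from V2 to V3 (paths whose first edge points into V2):
  P1: V2 <- V8 -> V9 -> V3
  P2: V2 <- V8 -> V7 <- V1 -> V3
  P3: V2 <- V8 -> V7 -> V3
  P4: V2 <- V8 -> V3
Condition 1 (no descendant of V2 in the set): holds — descendants of V2 are {V3, V9}; none are in {V1, V7}.
Condition 2 (every backdoor path blocked by {V1, V7}):
  P1: open — no interior node is in the conditioning set.
  P2: blocked at fork node V1 ∈ conditioning set.
  P3: blocked at chain node V7 ∈ conditioning set.
  P4: open — no interior node is in the conditioning set.
{V1, V7} does not satisfy the backdoor criterion.

No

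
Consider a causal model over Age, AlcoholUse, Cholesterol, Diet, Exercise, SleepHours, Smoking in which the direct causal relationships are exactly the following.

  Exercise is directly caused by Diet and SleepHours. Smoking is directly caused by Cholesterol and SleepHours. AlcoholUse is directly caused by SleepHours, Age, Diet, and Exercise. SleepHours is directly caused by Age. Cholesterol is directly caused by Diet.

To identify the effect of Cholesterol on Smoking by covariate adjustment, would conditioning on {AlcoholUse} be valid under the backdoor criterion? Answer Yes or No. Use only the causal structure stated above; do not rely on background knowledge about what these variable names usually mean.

Backdoor paths from Cholesterol to Smoking (paths whose first edge points into Cholesterol):
  P1: Cholesterol <- Diet -> Exercise <- SleepHours -> Smoking
  P2: Cholesterol <- Diet -> Exercise -> AlcoholUse <- Age -> SleepHours -> Smoking
  P3: Cholesterol <- Diet -> Exercise -> AlcoholUse <- SleepHours -> Smoking
  P4: Cholesterol <- Diet -> AlcoholUse <- Age -> SleepHours -> Smoking
  P5: Cholesterol <- Diet -> AlcoholUse <- SleepHours -> Smoking
  P6: Cholesterol <- Diet -> AlcoholUse <- Exercise <- SleepHours -> Smoking
Condition 1 (no descendant of Cholesterol in the set): holds — descendants of Cholesterol are {Smoking}; none are in {AlcoholUse}.
Condition 2 (every backdoor path blocked by {AlcoholUse}):
  P1: open — collider(s) Exercise are conditioned on (or have a conditioned descendant) and no non-collider on the path is in the set.
  P2: open — collider(s) AlcoholUse are conditioned on (or have a conditioned descendant) and no non-collider on the path is in the set.
  P3: open — collider(s) AlcoholUse are conditioned on (or have a conditioned descendant) and no non-collider on the path is in the set.
  P4: open — collider(s) AlcoholUse are conditioned on (or have a conditioned descendant) and no non-collider on the path is in the set.
  P5: open — collider(s) AlcoholUse are conditioned on (or have a conditioned descendant) and no non-collider on the path is in the set.
  P6: open — collider(s) AlcoholUse are conditioned on (or have a conditioned descendant) and no non-collider on the path is in the set.
{AlcoholUse} does not satisfy the backdoor criterion.

No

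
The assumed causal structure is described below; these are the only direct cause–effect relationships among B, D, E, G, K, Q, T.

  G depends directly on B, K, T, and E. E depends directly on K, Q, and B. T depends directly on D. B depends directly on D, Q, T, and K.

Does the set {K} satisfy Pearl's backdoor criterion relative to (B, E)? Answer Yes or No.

Backdoor paths from B to E (paths whose first edge points into B):
  P1: B <- D -> T -> G <- K -> E
  P2: B <- D -> T -> G <- E
  P3: B <- T -> G <- K -> E
  P4: B <- T -> G <- E
  P5: B <- K -> E
  P6: B <- K -> G <- E
  P7: B <- Q -> E
Condition 1 (no descendant of B in the set): holds — descendants of B are {E, G}; none are in {K}.
Condition 2 (every backdoor path blocked by {K}):
  P1: blocked at collider G (neither it nor any descendant is in the conditioning set).
  P2: blocked at collider G (neither it nor any descendant is in the conditioning set).
  P3: blocked at collider G (neither it nor any descendant is in the conditioning set).
  P4: blocked at collider G (neither it nor any descendant is in the conditioning set).
  P5: blocked at fork node K ∈ conditioning set.
  P6: blocked at fork node K ∈ conditioning set.
  P7: open — no interior node is in the conditioning set.
{K} does not satisfy the backdoor criterion.

No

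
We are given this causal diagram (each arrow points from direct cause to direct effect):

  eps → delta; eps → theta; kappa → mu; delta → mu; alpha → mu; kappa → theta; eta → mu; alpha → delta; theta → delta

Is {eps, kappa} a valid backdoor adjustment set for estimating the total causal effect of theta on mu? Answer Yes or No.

Yes

Backdoor paths from theta to mu (paths whose first edge points into theta):
  P1: theta <- eps -> delta <- alpha -> mu
  P2: theta <- eps -> delta -> mu
  P3: theta <- kappa -> mu
Condition 1 (no descendant of theta in the set): holds — descendants of theta are {delta, mu}; none are in {eps, kappa}.
Condition 2 (every backdoor path blocked by {eps, kappa}):
  P1: blocked at fork node eps ∈ conditioning set.
  P2: blocked at fork node eps ∈ conditioning set.
  P3: blocked at fork node kappa ∈ conditioning set.
{eps, kappa} satisfies the backdoor criterion.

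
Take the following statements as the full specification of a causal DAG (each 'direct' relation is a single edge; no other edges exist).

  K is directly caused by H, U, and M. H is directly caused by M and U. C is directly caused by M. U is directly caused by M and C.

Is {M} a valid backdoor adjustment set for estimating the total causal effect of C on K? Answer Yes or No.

Yes

Backdoor paths from C to K (paths whose first edge points into C):
  P1: C <- M -> U -> H -> K
  P2: C <- M -> U -> K
  P3: C <- M -> H <- U -> K
  P4: C <- M -> H -> K
  P5: C <- M -> K
Condition 1 (no descendant of C in the set): holds — descendants of C are {H, K, U}; none are in {M}.
Condition 2 (every backdoor path blocked by {M}):
  P1: blocked at fork node M ∈ conditioning set.
  P2: blocked at fork node M ∈ conditioning set.
  P3: blocked at fork node M ∈ conditioning set.
  P4: blocked at fork node M ∈ conditioning set.
  P5: blocked at fork node M ∈ conditioning set.
{M} satisfies the backdoor criterion.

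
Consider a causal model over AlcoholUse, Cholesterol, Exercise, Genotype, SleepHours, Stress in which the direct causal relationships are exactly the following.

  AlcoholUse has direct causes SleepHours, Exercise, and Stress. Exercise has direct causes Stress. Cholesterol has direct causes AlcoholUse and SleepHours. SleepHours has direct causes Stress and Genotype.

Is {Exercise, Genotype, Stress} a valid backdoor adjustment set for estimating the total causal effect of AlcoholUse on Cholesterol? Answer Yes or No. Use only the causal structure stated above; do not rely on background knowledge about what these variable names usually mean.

No

Backdoor paths from AlcoholUse to Cholesterol (paths whose first edge points into AlcoholUse):
  P1: AlcoholUse <- Stress -> SleepHours -> Cholesterol
  P2: AlcoholUse <- SleepHours -> Cholesterol
  P3: AlcoholUse <- Exercise <- Stress -> SleepHours -> Cholesterol
Condition 1 (no descendant of AlcoholUse in the set): holds — descendants of AlcoholUse are {Cholesterol}; none are in {Exercise, Genotype, Stress}.
Condition 2 (every backdoor path blocked by {Exercise, Genotype, Stress}):
  P1: blocked at fork node Stress ∈ conditioning set.
  P2: open — no interior node is in the conditioning set.
  P3: blocked at chain node Exercise ∈ conditioning set.
{Exercise, Genotype, Stress} does not satisfy the backdoor criterion.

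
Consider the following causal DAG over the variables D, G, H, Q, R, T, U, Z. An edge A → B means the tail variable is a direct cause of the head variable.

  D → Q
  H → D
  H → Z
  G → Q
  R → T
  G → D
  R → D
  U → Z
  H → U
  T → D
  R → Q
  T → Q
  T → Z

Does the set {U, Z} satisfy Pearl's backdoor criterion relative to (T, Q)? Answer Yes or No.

No

Backdoor paths from T to Q (paths whose first edge points into T):
  P1: T <- R -> D <- G -> Q
  P2: T <- R -> D -> Q
  P3: T <- R -> Q
Condition 1 (no descendant of T in the set): FAILS — Z is a descendant of T.
Condition 2 (every backdoor path blocked by {U, Z}):
  P1: blocked at collider D (neither it nor any descendant is in the conditioning set).
  P2: open — no interior node is in the conditioning set.
  P3: open — no interior node is in the conditioning set.
{U, Z} does not satisfy the backdoor criterion.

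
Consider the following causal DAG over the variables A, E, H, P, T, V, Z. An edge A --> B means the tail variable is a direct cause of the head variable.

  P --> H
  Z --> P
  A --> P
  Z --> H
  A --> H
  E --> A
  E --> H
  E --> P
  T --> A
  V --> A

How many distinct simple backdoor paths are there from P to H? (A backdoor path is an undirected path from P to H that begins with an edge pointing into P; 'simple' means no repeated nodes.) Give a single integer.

5

A backdoor path from P to H is any simple undirected path whose first edge points into P (i.e. leaves P via a parent).
Parents of P: {A, E, Z}.
Enumerating:
  P1: P <- Z -> H
  P2: P <- E -> A -> H
  P3: P <- E -> H
  P4: P <- A <- E -> H
  P5: P <- A -> H
That exhausts the simple backdoor paths. Count: 5.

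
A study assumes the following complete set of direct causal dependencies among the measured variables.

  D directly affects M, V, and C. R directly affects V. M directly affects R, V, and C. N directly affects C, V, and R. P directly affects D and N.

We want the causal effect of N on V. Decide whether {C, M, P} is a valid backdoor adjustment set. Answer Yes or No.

Backdoor paths from N to V (paths whose first edge points into N):
  P1: N <- P -> D -> M -> R -> V
  P2: N <- P -> D -> M -> V
  P3: N <- P -> D -> V
  P4: N <- P -> D -> C <- M -> R -> V
  P5: N <- P -> D -> C <- M -> V
Condition 1 (no descendant of N in the set): FAILS — C is a descendant of N.
Condition 2 (every backdoor path blocked by {C, M, P}):
  P1: blocked at fork node P ∈ conditioning set.
  P2: blocked at fork node P ∈ conditioning set.
  P3: blocked at fork node P ∈ conditioning set.
  P4: blocked at fork node P ∈ conditioning set.
  P5: blocked at fork node P ∈ conditioning set.
{C, M, P} does not satisfy the backdoor criterion.

No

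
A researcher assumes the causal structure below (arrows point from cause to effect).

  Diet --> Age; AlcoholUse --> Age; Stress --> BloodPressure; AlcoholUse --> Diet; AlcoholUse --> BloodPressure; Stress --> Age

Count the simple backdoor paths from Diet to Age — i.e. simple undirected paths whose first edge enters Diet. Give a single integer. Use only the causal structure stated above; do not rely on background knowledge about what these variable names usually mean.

2

A backdoor path from Diet to Age is any simple undirected path whose first edge points into Diet (i.e. leaves Diet via a parent).
Parents of Diet: {AlcoholUse}.
Enumerating:
  P1: Diet <- AlcoholUse -> Age
  P2: Diet <- AlcoholUse -> BloodPressure <- Stress -> Age
That exhausts the simple backdoor paths. Count: 2.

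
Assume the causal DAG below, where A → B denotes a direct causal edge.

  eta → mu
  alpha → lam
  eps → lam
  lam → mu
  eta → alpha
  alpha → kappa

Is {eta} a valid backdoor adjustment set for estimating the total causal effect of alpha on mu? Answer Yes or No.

Yes

Backdoor paths from alpha to mu (paths whose first edge points into alpha):
  P1: alpha <- eta -> mu
Condition 1 (no descendant of alpha in the set): holds — descendants of alpha are {kappa, lam, mu}; none are in {eta}.
Condition 2 (every backdoor path blocked by {eta}):
  P1: blocked at fork node eta ∈ conditioning set.
{eta} satisfies the backdoor criterion.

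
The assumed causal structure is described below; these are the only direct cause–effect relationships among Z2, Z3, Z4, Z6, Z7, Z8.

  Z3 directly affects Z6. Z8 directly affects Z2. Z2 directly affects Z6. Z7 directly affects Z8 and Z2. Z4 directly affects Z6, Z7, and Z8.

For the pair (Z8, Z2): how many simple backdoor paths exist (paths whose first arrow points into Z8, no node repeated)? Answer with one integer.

4

A backdoor path from Z8 to Z2 is any simple undirected path whose first edge points into Z8 (i.e. leaves Z8 via a parent).
Parents of Z8: {Z4, Z7}.
Enumerating:
  P1: Z8 <- Z4 -> Z7 -> Z2
  P2: Z8 <- Z4 -> Z6 <- Z2
  P3: Z8 <- Z7 <- Z4 -> Z6 <- Z2
  P4: Z8 <- Z7 -> Z2
That exhausts the simple backdoor paths. Count: 4.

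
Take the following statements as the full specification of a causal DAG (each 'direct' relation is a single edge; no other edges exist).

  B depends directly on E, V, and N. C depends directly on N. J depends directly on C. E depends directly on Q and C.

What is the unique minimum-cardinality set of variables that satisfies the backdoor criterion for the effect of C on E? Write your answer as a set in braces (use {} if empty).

Variables eligible for adjustment (non-descendants of C, excluding C and E): {N, Q, V}.
Backdoor paths from C to E:
  P1: C <- N -> B <- E
Each backdoor path contains an unconditioned collider, so every path is already blocked with the empty conditioning set:
  P1: blocked at collider B (neither it nor any descendant is in the conditioning set).
The empty set is therefore the unique smallest valid set.

{}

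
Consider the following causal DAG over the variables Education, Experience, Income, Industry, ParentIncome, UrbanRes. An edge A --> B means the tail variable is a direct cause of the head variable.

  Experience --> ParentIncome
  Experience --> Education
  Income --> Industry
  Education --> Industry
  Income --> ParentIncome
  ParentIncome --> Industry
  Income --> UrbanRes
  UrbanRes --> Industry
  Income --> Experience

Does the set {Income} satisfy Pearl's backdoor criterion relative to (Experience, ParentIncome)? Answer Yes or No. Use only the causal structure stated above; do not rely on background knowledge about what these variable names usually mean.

Backdoor paths from Experience to ParentIncome (paths whose first edge points into Experience):
  P1: Experience <- Income -> UrbanRes -> Industry <- ParentIncome
  P2: Experience <- Income -> ParentIncome
  P3: Experience <- Income -> Industry <- ParentIncome
Condition 1 (no descendant of Experience in the set): holds — descendants of Experience are {Education, Industry, ParentIncome}; none are in {Income}.
Condition 2 (every backdoor path blocked by {Income}):
  P1: blocked at fork node Income ∈ conditioning set.
  P2: blocked at fork node Income ∈ conditioning set.
  P3: blocked at fork node Income ∈ conditioning set.
{Income} satisfies the backdoor criterion.

Yes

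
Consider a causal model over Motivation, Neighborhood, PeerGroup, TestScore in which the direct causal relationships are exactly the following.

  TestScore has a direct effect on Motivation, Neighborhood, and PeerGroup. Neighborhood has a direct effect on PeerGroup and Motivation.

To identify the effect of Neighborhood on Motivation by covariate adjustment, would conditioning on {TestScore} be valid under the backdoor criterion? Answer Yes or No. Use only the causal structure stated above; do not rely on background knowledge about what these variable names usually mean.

Backdoor paths from Neighborhood to Motivation (paths whose first edge points into Neighborhood):
  P1: Neighborhood <- TestScore -> Motivation
Condition 1 (no descendant of Neighborhood in the set): holds — descendants of Neighborhood are {Motivation, PeerGroup}; none are in {TestScore}.
Condition 2 (every backdoor path blocked by {TestScore}):
  P1: blocked at fork node TestScore ∈ conditioning set.
{TestScore} satisfies the backdoor criterion.

Yes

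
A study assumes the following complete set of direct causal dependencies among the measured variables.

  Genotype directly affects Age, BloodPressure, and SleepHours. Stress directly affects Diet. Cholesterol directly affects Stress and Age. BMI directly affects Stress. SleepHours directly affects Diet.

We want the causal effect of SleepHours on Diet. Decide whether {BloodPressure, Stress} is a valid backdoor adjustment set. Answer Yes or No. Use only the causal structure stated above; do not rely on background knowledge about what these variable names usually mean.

Yes

Backdoor paths from SleepHours to Diet (paths whose first edge points into SleepHours):
  P1: SleepHours <- Genotype -> Age <- Cholesterol -> Stress -> Diet
Condition 1 (no descendant of SleepHours in the set): holds — descendants of SleepHours are {Diet}; none are in {BloodPressure, Stress}.
Condition 2 (every backdoor path blocked by {BloodPressure, Stress}):
  P1: blocked at collider Age (neither it nor any descendant is in the conditioning set).
{BloodPressure, Stress} satisfies the backdoor criterion.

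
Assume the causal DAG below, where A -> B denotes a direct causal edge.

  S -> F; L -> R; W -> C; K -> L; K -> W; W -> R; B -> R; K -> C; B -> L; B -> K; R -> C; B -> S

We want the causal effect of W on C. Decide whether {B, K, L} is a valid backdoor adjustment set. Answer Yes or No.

Backdoor paths from W to C (paths whose first edge points into W):
  P1: W <- K <- B -> L -> R -> C
  P2: W <- K <- B -> R -> C
  P3: W <- K -> L <- B -> R -> C
  P4: W <- K -> L -> R -> C
  P5: W <- K -> C
Condition 1 (no descendant of W in the set): holds — descendants of W are {C, R}; none are in {B, K, L}.
Condition 2 (every backdoor path blocked by {B, K, L}):
  P1: blocked at chain node K ∈ conditioning set.
  P2: blocked at chain node K ∈ conditioning set.
  P3: blocked at fork node K ∈ conditioning set.
  P4: blocked at fork node K ∈ conditioning set.
  P5: blocked at fork node K ∈ conditioning set.
{B, K, L} satisfies the backdoor criterion.

Yes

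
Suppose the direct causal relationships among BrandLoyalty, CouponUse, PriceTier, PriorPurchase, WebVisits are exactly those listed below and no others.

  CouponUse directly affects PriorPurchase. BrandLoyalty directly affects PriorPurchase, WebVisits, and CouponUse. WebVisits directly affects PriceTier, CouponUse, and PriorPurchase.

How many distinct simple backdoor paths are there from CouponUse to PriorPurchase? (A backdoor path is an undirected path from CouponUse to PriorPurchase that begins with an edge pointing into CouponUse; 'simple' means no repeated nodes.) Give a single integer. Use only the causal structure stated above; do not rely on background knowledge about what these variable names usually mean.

4

A backdoor path from CouponUse to PriorPurchase is any simple undirected path whose first edge points into CouponUse (i.e. leaves CouponUse via a parent).
Parents of CouponUse: {BrandLoyalty, WebVisits}.
Enumerating:
  P1: CouponUse <- BrandLoyalty -> WebVisits -> PriorPurchase
  P2: CouponUse <- BrandLoyalty -> PriorPurchase
  P3: CouponUse <- WebVisits <- BrandLoyalty -> PriorPurchase
  P4: CouponUse <- WebVisits -> PriorPurchase
That exhausts the simple backdoor paths. Count: 4.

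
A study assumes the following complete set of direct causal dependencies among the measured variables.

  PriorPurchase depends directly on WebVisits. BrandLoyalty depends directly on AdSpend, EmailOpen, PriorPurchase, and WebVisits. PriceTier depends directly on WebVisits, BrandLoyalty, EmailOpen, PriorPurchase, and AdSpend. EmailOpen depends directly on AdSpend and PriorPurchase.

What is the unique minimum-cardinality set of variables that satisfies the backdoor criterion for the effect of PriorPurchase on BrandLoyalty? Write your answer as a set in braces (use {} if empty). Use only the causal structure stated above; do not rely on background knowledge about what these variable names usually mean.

Variables eligible for adjustment (non-descendants of PriorPurchase, excluding PriorPurchase and BrandLoyalty): {AdSpend, WebVisits}.
Backdoor paths from PriorPurchase to BrandLoyalty:
  P1: PriorPurchase <- WebVisits -> BrandLoyalty
  P2: PriorPurchase <- WebVisits -> PriceTier <- AdSpend -> EmailOpen -> BrandLoyalty
  P3: PriorPurchase <- WebVisits -> PriceTier <- AdSpend -> BrandLoyalty
  P4: PriorPurchase <- WebVisits -> PriceTier <- EmailOpen <- AdSpend -> BrandLoyalty
  P5: PriorPurchase <- WebVisits -> PriceTier <- EmailOpen -> BrandLoyalty
  P6: PriorPurchase <- WebVisits -> PriceTier <- BrandLoyalty
The empty set is not sufficient: P1 (PriorPurchase <- WebVisits -> BrandLoyalty) has no collider blocking it and no conditioned non-collider, so it is open.
Try {WebVisits}:
  P1: blocked at fork node WebVisits ∈ conditioning set.
  P2: blocked at fork node WebVisits ∈ conditioning set.
  P3: blocked at fork node WebVisits ∈ conditioning set.
  P4: blocked at fork node WebVisits ∈ conditioning set.
  P5: blocked at fork node WebVisits ∈ conditioning set.
  P6: blocked at fork node WebVisits ∈ conditioning set.
{WebVisits} contains no descendant of PriorPurchase and blocks every backdoor path.
No other singleton works — e.g. {AdSpend} leaves P1 open — so {WebVisits} is the unique smallest valid adjustment set.

{WebVisits}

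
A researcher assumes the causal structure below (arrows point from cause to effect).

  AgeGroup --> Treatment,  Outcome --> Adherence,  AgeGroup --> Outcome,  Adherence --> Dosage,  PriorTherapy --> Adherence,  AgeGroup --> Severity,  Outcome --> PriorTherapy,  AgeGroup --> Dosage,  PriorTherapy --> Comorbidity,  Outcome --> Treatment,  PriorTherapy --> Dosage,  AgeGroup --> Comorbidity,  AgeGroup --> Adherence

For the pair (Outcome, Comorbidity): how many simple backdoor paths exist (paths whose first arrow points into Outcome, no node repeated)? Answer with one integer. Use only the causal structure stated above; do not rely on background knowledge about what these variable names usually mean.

A backdoor path from Outcome to Comorbidity is any simple undirected path whose first edge points into Outcome (i.e. leaves Outcome via a parent).
Parents of Outcome: {AgeGroup}.
Enumerating:
  P1: Outcome <- AgeGroup -> Adherence <- PriorTherapy -> Comorbidity
  P2: Outcome <- AgeGroup -> Adherence -> Dosage <- PriorTherapy -> Comorbidity
  P3: Outcome <- AgeGroup -> Comorbidity
  P4: Outcome <- AgeGroup -> Dosage <- PriorTherapy -> Comorbidity
  P5: Outcome <- AgeGroup -> Dosage <- Adherence <- PriorTherapy -> Comorbidity
That exhausts the simple backdoor paths. Count: 5.

5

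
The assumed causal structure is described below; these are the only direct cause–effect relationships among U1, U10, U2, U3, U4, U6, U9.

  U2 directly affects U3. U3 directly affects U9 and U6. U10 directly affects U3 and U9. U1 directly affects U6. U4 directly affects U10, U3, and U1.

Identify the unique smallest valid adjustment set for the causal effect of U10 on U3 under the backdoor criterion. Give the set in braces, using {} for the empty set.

{U4}

Variables eligible for adjustment (non-descendants of U10, excluding U10 and U3): {U1, U2, U4}.
Backdoor paths from U10 to U3:
  P1: U10 <- U4 -> U3
  P2: U10 <- U4 -> U1 -> U6 <- U3
The empty set is not sufficient: P1 (U10 <- U4 -> U3) has no collider blocking it and no conditioned non-collider, so it is open.
Try {U4}:
  P1: blocked at fork node U4 ∈ conditioning set.
  P2: blocked at fork node U4 ∈ conditioning set.
{U4} contains no descendant of U10 and blocks every backdoor path.
No other singleton works — e.g. {U2} leaves P1 open — so {U4} is the unique smallest valid adjustment set.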